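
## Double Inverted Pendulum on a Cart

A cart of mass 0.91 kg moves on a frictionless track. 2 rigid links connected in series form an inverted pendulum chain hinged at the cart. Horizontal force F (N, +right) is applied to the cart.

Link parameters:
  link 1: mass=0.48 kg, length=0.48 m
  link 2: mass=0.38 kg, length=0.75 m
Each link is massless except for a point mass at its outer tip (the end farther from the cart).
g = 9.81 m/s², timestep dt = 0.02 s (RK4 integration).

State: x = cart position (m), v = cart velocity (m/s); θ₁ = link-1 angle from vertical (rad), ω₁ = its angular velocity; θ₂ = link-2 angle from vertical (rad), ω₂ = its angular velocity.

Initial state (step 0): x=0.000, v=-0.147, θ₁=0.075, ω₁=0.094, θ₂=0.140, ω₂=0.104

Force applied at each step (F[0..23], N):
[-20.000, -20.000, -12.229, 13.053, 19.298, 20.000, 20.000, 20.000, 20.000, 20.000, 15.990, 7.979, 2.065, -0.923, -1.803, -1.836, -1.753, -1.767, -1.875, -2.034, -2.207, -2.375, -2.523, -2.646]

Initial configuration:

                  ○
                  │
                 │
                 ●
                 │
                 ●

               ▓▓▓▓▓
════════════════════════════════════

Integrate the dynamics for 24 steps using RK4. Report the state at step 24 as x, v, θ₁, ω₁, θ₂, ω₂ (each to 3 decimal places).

apply F[0]=-20.000 → step 1: x=-0.007, v=-0.598, θ₁=0.086, ω₁=1.047, θ₂=0.142, ω₂=0.127
apply F[1]=-20.000 → step 2: x=-0.024, v=-1.050, θ₁=0.117, ω₁=2.015, θ₂=0.145, ω₂=0.140
apply F[2]=-12.229 → step 3: x=-0.048, v=-1.332, θ₁=0.164, ω₁=2.652, θ₂=0.148, ω₂=0.143
apply F[3]=+13.053 → step 4: x=-0.072, v=-1.077, θ₁=0.212, ω₁=2.220, θ₂=0.151, ω₂=0.125
apply F[4]=+19.298 → step 5: x=-0.090, v=-0.705, θ₁=0.250, ω₁=1.592, θ₂=0.153, ω₂=0.079
apply F[5]=+20.000 → step 6: x=-0.100, v=-0.332, θ₁=0.276, ω₁=0.997, θ₂=0.154, ω₂=0.008
apply F[6]=+20.000 → step 7: x=-0.103, v=0.033, θ₁=0.290, ω₁=0.442, θ₂=0.153, ω₂=-0.080
apply F[7]=+20.000 → step 8: x=-0.099, v=0.394, θ₁=0.294, ω₁=-0.095, θ₂=0.150, ω₂=-0.177
apply F[8]=+20.000 → step 9: x=-0.087, v=0.756, θ₁=0.287, ω₁=-0.634, θ₂=0.146, ω₂=-0.274
apply F[9]=+20.000 → step 10: x=-0.068, v=1.124, θ₁=0.268, ω₁=-1.197, θ₂=0.139, ω₂=-0.363
apply F[10]=+15.990 → step 11: x=-0.043, v=1.418, θ₁=0.240, ω₁=-1.640, θ₂=0.131, ω₂=-0.432
apply F[11]=+7.979 → step 12: x=-0.013, v=1.553, θ₁=0.206, ω₁=-1.795, θ₂=0.122, ω₂=-0.475
apply F[12]=+2.065 → step 13: x=0.018, v=1.570, θ₁=0.170, ω₁=-1.734, θ₂=0.113, ω₂=-0.503
apply F[13]=-0.923 → step 14: x=0.049, v=1.527, θ₁=0.137, ω₁=-1.570, θ₂=0.102, ω₂=-0.520
apply F[14]=-1.803 → step 15: x=0.079, v=1.468, θ₁=0.108, ω₁=-1.393, θ₂=0.092, ω₂=-0.530
apply F[15]=-1.836 → step 16: x=0.108, v=1.412, θ₁=0.082, ω₁=-1.236, θ₂=0.081, ω₂=-0.534
apply F[16]=-1.753 → step 17: x=0.135, v=1.362, θ₁=0.058, ω₁=-1.105, θ₂=0.070, ω₂=-0.531
apply F[17]=-1.767 → step 18: x=0.162, v=1.315, θ₁=0.037, ω₁=-0.993, θ₂=0.060, ω₂=-0.523
apply F[18]=-1.875 → step 19: x=0.188, v=1.269, θ₁=0.018, ω₁=-0.894, θ₂=0.050, ω₂=-0.511
apply F[19]=-2.034 → step 20: x=0.213, v=1.223, θ₁=0.001, ω₁=-0.804, θ₂=0.040, ω₂=-0.496
apply F[20]=-2.207 → step 21: x=0.237, v=1.175, θ₁=-0.014, ω₁=-0.721, θ₂=0.030, ω₂=-0.477
apply F[21]=-2.375 → step 22: x=0.260, v=1.127, θ₁=-0.027, ω₁=-0.642, θ₂=0.020, ω₂=-0.457
apply F[22]=-2.523 → step 23: x=0.282, v=1.078, θ₁=-0.039, ω₁=-0.569, θ₂=0.012, ω₂=-0.434
apply F[23]=-2.646 → step 24: x=0.303, v=1.028, θ₁=-0.050, ω₁=-0.500, θ₂=0.003, ω₂=-0.410

Answer: x=0.303, v=1.028, θ₁=-0.050, ω₁=-0.500, θ₂=0.003, ω₂=-0.410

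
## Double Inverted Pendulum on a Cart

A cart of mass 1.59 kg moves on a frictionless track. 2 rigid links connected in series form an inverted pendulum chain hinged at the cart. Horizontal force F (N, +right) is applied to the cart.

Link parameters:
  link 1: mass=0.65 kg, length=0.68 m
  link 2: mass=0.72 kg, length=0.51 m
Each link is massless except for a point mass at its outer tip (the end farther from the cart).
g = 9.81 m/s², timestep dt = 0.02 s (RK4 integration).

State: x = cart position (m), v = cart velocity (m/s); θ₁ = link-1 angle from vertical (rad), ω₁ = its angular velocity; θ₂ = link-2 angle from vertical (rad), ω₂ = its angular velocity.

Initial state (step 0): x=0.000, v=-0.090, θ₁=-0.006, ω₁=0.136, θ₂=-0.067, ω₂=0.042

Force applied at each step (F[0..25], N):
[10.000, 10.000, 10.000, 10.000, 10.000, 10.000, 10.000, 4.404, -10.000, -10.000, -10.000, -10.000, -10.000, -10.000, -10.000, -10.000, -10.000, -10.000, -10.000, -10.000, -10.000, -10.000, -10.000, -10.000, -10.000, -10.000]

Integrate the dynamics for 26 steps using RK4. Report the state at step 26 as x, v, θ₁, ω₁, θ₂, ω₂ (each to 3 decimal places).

Answer: x=0.088, v=-0.674, θ₁=-0.443, ω₁=-1.338, θ₂=0.157, ω₂=2.444

Derivation:
apply F[0]=+10.000 → step 1: x=-0.001, v=0.037, θ₁=-0.005, ω₁=-0.032, θ₂=-0.067, ω₂=-0.007
apply F[1]=+10.000 → step 2: x=0.001, v=0.163, θ₁=-0.007, ω₁=-0.201, θ₂=-0.067, ω₂=-0.056
apply F[2]=+10.000 → step 3: x=0.006, v=0.291, θ₁=-0.013, ω₁=-0.373, θ₂=-0.069, ω₂=-0.103
apply F[3]=+10.000 → step 4: x=0.013, v=0.419, θ₁=-0.022, ω₁=-0.551, θ₂=-0.071, ω₂=-0.144
apply F[4]=+10.000 → step 5: x=0.023, v=0.550, θ₁=-0.035, ω₁=-0.737, θ₂=-0.075, ω₂=-0.179
apply F[5]=+10.000 → step 6: x=0.035, v=0.682, θ₁=-0.052, ω₁=-0.935, θ₂=-0.078, ω₂=-0.203
apply F[6]=+10.000 → step 7: x=0.050, v=0.817, θ₁=-0.073, ω₁=-1.145, θ₂=-0.083, ω₂=-0.217
apply F[7]=+4.404 → step 8: x=0.067, v=0.885, θ₁=-0.097, ω₁=-1.269, θ₂=-0.087, ω₂=-0.217
apply F[8]=-10.000 → step 9: x=0.084, v=0.777, θ₁=-0.121, ω₁=-1.148, θ₂=-0.091, ω₂=-0.202
apply F[9]=-10.000 → step 10: x=0.098, v=0.673, θ₁=-0.143, ω₁=-1.046, θ₂=-0.095, ω₂=-0.171
apply F[10]=-10.000 → step 11: x=0.111, v=0.572, θ₁=-0.163, ω₁=-0.962, θ₂=-0.098, ω₂=-0.126
apply F[11]=-10.000 → step 12: x=0.121, v=0.476, θ₁=-0.181, ω₁=-0.895, θ₂=-0.100, ω₂=-0.067
apply F[12]=-10.000 → step 13: x=0.130, v=0.382, θ₁=-0.199, ω₁=-0.843, θ₂=-0.101, ω₂=0.007
apply F[13]=-10.000 → step 14: x=0.136, v=0.292, θ₁=-0.215, ω₁=-0.806, θ₂=-0.100, ω₂=0.094
apply F[14]=-10.000 → step 15: x=0.141, v=0.204, θ₁=-0.231, ω₁=-0.784, θ₂=-0.097, ω₂=0.197
apply F[15]=-10.000 → step 16: x=0.145, v=0.118, θ₁=-0.247, ω₁=-0.776, θ₂=-0.092, ω₂=0.314
apply F[16]=-10.000 → step 17: x=0.146, v=0.035, θ₁=-0.262, ω₁=-0.782, θ₂=-0.084, ω₂=0.448
apply F[17]=-10.000 → step 18: x=0.146, v=-0.047, θ₁=-0.278, ω₁=-0.802, θ₂=-0.074, ω₂=0.600
apply F[18]=-10.000 → step 19: x=0.144, v=-0.126, θ₁=-0.294, ω₁=-0.835, θ₂=-0.060, ω₂=0.770
apply F[19]=-10.000 → step 20: x=0.141, v=-0.205, θ₁=-0.311, ω₁=-0.882, θ₂=-0.043, ω₂=0.959
apply F[20]=-10.000 → step 21: x=0.136, v=-0.282, θ₁=-0.330, ω₁=-0.941, θ₂=-0.021, ω₂=1.167
apply F[21]=-10.000 → step 22: x=0.130, v=-0.359, θ₁=-0.349, ω₁=-1.010, θ₂=0.004, ω₂=1.395
apply F[22]=-10.000 → step 23: x=0.122, v=-0.437, θ₁=-0.370, ω₁=-1.088, θ₂=0.034, ω₂=1.639
apply F[23]=-10.000 → step 24: x=0.112, v=-0.515, θ₁=-0.393, ω₁=-1.171, θ₂=0.070, ω₂=1.898
apply F[24]=-10.000 → step 25: x=0.101, v=-0.594, θ₁=-0.417, ω₁=-1.256, θ₂=0.110, ω₂=2.168
apply F[25]=-10.000 → step 26: x=0.088, v=-0.674, θ₁=-0.443, ω₁=-1.338, θ₂=0.157, ω₂=2.444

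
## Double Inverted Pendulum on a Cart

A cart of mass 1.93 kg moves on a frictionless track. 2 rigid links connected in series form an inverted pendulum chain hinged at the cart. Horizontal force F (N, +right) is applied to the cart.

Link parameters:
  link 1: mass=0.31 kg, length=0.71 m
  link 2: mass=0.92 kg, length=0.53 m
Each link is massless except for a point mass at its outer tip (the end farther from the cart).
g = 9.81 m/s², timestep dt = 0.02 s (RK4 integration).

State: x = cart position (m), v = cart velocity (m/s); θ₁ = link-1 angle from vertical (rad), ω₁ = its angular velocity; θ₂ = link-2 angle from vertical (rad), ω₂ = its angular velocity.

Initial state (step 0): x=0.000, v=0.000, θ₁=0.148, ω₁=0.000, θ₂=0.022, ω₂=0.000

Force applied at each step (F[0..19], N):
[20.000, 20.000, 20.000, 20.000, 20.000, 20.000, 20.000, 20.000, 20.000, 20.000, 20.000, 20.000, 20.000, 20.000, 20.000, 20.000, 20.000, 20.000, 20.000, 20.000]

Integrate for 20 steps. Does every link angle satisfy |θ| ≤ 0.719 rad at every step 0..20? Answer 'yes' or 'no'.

Answer: yes

Derivation:
apply F[0]=+20.000 → step 1: x=0.002, v=0.187, θ₁=0.147, ω₁=-0.110, θ₂=0.020, ω₂=-0.199
apply F[1]=+20.000 → step 2: x=0.007, v=0.375, θ₁=0.144, ω₁=-0.221, θ₂=0.014, ω₂=-0.400
apply F[2]=+20.000 → step 3: x=0.017, v=0.564, θ₁=0.138, ω₁=-0.333, θ₂=0.004, ω₂=-0.604
apply F[3]=+20.000 → step 4: x=0.030, v=0.754, θ₁=0.130, ω₁=-0.447, θ₂=-0.010, ω₂=-0.811
apply F[4]=+20.000 → step 5: x=0.047, v=0.946, θ₁=0.120, ω₁=-0.565, θ₂=-0.028, ω₂=-1.022
apply F[5]=+20.000 → step 6: x=0.068, v=1.139, θ₁=0.108, ω₁=-0.687, θ₂=-0.051, ω₂=-1.238
apply F[6]=+20.000 → step 7: x=0.093, v=1.335, θ₁=0.093, ω₁=-0.817, θ₂=-0.078, ω₂=-1.457
apply F[7]=+20.000 → step 8: x=0.121, v=1.533, θ₁=0.075, ω₁=-0.956, θ₂=-0.109, ω₂=-1.676
apply F[8]=+20.000 → step 9: x=0.154, v=1.734, θ₁=0.054, ω₁=-1.109, θ₂=-0.145, ω₂=-1.894
apply F[9]=+20.000 → step 10: x=0.191, v=1.938, θ₁=0.030, ω₁=-1.278, θ₂=-0.185, ω₂=-2.104
apply F[10]=+20.000 → step 11: x=0.232, v=2.144, θ₁=0.003, ω₁=-1.468, θ₂=-0.229, ω₂=-2.300
apply F[11]=+20.000 → step 12: x=0.276, v=2.352, θ₁=-0.028, ω₁=-1.685, θ₂=-0.277, ω₂=-2.474
apply F[12]=+20.000 → step 13: x=0.326, v=2.561, θ₁=-0.065, ω₁=-1.934, θ₂=-0.328, ω₂=-2.617
apply F[13]=+20.000 → step 14: x=0.379, v=2.771, θ₁=-0.106, ω₁=-2.218, θ₂=-0.381, ω₂=-2.719
apply F[14]=+20.000 → step 15: x=0.436, v=2.980, θ₁=-0.154, ω₁=-2.542, θ₂=-0.436, ω₂=-2.769
apply F[15]=+20.000 → step 16: x=0.498, v=3.187, θ₁=-0.208, ω₁=-2.909, θ₂=-0.492, ω₂=-2.756
apply F[16]=+20.000 → step 17: x=0.564, v=3.388, θ₁=-0.270, ω₁=-3.318, θ₂=-0.546, ω₂=-2.671
apply F[17]=+20.000 → step 18: x=0.634, v=3.579, θ₁=-0.341, ω₁=-3.765, θ₂=-0.598, ω₂=-2.508
apply F[18]=+20.000 → step 19: x=0.707, v=3.755, θ₁=-0.421, ω₁=-4.241, θ₂=-0.646, ω₂=-2.271
apply F[19]=+20.000 → step 20: x=0.784, v=3.907, θ₁=-0.511, ω₁=-4.724, θ₂=-0.689, ω₂=-1.985
Max |angle| over trajectory = 0.689 rad; bound = 0.719 → within bound.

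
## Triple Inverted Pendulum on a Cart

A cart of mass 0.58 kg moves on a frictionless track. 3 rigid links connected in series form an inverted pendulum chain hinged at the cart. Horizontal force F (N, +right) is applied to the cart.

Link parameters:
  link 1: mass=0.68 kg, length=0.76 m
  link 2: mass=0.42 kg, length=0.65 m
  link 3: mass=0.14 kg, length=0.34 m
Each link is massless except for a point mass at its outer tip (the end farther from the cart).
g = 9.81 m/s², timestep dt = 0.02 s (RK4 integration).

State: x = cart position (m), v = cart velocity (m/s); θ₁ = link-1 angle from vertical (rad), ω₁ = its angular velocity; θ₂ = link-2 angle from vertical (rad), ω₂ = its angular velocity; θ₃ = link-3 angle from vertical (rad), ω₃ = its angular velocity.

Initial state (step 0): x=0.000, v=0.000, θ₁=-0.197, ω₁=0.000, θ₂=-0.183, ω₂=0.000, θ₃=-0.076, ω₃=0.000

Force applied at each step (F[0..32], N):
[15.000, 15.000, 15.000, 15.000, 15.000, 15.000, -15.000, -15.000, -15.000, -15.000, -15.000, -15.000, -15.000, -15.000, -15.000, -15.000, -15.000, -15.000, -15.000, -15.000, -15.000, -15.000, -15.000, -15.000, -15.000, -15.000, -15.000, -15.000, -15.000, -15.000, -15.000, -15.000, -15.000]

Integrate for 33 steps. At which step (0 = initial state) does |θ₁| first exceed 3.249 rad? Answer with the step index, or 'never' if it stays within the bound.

Answer: never

Derivation:
apply F[0]=+15.000 → step 1: x=0.006, v=0.551, θ₁=-0.205, ω₁=-0.763, θ₂=-0.183, ω₂=-0.001, θ₃=-0.076, ω₃=0.033
apply F[1]=+15.000 → step 2: x=0.022, v=1.093, θ₁=-0.227, ω₁=-1.517, θ₂=-0.183, ω₂=0.001, θ₃=-0.075, ω₃=0.057
apply F[2]=+15.000 → step 3: x=0.049, v=1.615, θ₁=-0.265, ω₁=-2.246, θ₂=-0.183, ω₂=0.002, θ₃=-0.074, ω₃=0.061
apply F[3]=+15.000 → step 4: x=0.086, v=2.100, θ₁=-0.317, ω₁=-2.925, θ₂=-0.183, ω₂=-0.012, θ₃=-0.072, ω₃=0.038
apply F[4]=+15.000 → step 5: x=0.133, v=2.530, θ₁=-0.382, ω₁=-3.524, θ₂=-0.184, ω₂=-0.061, θ₃=-0.072, ω₃=-0.012
apply F[5]=+15.000 → step 6: x=0.187, v=2.893, θ₁=-0.457, ω₁=-4.022, θ₂=-0.186, ω₂=-0.167, θ₃=-0.073, ω₃=-0.088
apply F[6]=-15.000 → step 7: x=0.241, v=2.500, θ₁=-0.535, ω₁=-3.728, θ₂=-0.188, ω₂=-0.069, θ₃=-0.074, ω₃=-0.036
apply F[7]=-15.000 → step 8: x=0.287, v=2.145, θ₁=-0.607, ω₁=-3.528, θ₂=-0.188, ω₂=0.071, θ₃=-0.075, ω₃=0.022
apply F[8]=-15.000 → step 9: x=0.327, v=1.817, θ₁=-0.676, ω₁=-3.400, θ₂=-0.185, ω₂=0.245, θ₃=-0.074, ω₃=0.080
apply F[9]=-15.000 → step 10: x=0.360, v=1.506, θ₁=-0.743, ω₁=-3.327, θ₂=-0.178, ω₂=0.447, θ₃=-0.071, ω₃=0.134
apply F[10]=-15.000 → step 11: x=0.387, v=1.205, θ₁=-0.810, ω₁=-3.296, θ₂=-0.167, ω₂=0.671, θ₃=-0.068, ω₃=0.182
apply F[11]=-15.000 → step 12: x=0.408, v=0.909, θ₁=-0.875, ω₁=-3.300, θ₂=-0.151, ω₂=0.911, θ₃=-0.064, ω₃=0.219
apply F[12]=-15.000 → step 13: x=0.424, v=0.612, θ₁=-0.942, ω₁=-3.328, θ₂=-0.131, ω₂=1.162, θ₃=-0.060, ω₃=0.246
apply F[13]=-15.000 → step 14: x=0.433, v=0.313, θ₁=-1.009, ω₁=-3.377, θ₂=-0.105, ω₂=1.421, θ₃=-0.054, ω₃=0.263
apply F[14]=-15.000 → step 15: x=0.436, v=0.008, θ₁=-1.077, ω₁=-3.441, θ₂=-0.074, ω₂=1.682, θ₃=-0.049, ω₃=0.270
apply F[15]=-15.000 → step 16: x=0.433, v=-0.305, θ₁=-1.146, ω₁=-3.518, θ₂=-0.038, ω₂=1.943, θ₃=-0.044, ω₃=0.272
apply F[16]=-15.000 → step 17: x=0.424, v=-0.625, θ₁=-1.218, ω₁=-3.605, θ₂=0.004, ω₂=2.199, θ₃=-0.038, ω₃=0.271
apply F[17]=-15.000 → step 18: x=0.408, v=-0.955, θ₁=-1.291, ω₁=-3.703, θ₂=0.050, ω₂=2.447, θ₃=-0.033, ω₃=0.274
apply F[18]=-15.000 → step 19: x=0.386, v=-1.294, θ₁=-1.366, ω₁=-3.811, θ₂=0.102, ω₂=2.683, θ₃=-0.027, ω₃=0.288
apply F[19]=-15.000 → step 20: x=0.356, v=-1.642, θ₁=-1.443, ω₁=-3.933, θ₂=0.158, ω₂=2.904, θ₃=-0.021, ω₃=0.320
apply F[20]=-15.000 → step 21: x=0.320, v=-2.000, θ₁=-1.523, ω₁=-4.072, θ₂=0.218, ω₂=3.105, θ₃=-0.014, ω₃=0.377
apply F[21]=-15.000 → step 22: x=0.276, v=-2.369, θ₁=-1.606, ω₁=-4.235, θ₂=0.282, ω₂=3.282, θ₃=-0.006, ω₃=0.466
apply F[22]=-15.000 → step 23: x=0.225, v=-2.752, θ₁=-1.693, ω₁=-4.429, θ₂=0.349, ω₂=3.429, θ₃=0.005, ω₃=0.592
apply F[23]=-15.000 → step 24: x=0.166, v=-3.155, θ₁=-1.784, ω₁=-4.668, θ₂=0.418, ω₂=3.539, θ₃=0.018, ω₃=0.753
apply F[24]=-15.000 → step 25: x=0.099, v=-3.586, θ₁=-1.880, ω₁=-4.970, θ₂=0.490, ω₂=3.604, θ₃=0.035, ω₃=0.940
apply F[25]=-15.000 → step 26: x=0.022, v=-4.062, θ₁=-1.983, ω₁=-5.359, θ₂=0.562, ω₂=3.619, θ₃=0.056, ω₃=1.132
apply F[26]=-15.000 → step 27: x=-0.064, v=-4.605, θ₁=-2.095, ω₁=-5.871, θ₂=0.634, ω₂=3.582, θ₃=0.080, ω₃=1.285
apply F[27]=-15.000 → step 28: x=-0.163, v=-5.256, θ₁=-2.219, ω₁=-6.553, θ₂=0.705, ω₂=3.513, θ₃=0.106, ω₃=1.323
apply F[28]=-15.000 → step 29: x=-0.276, v=-6.066, θ₁=-2.359, ω₁=-7.458, θ₂=0.775, ω₂=3.481, θ₃=0.131, ω₃=1.119
apply F[29]=-15.000 → step 30: x=-0.407, v=-7.093, θ₁=-2.519, ω₁=-8.622, θ₂=0.846, ω₂=3.668, θ₃=0.148, ω₃=0.483
apply F[30]=-15.000 → step 31: x=-0.561, v=-8.326, θ₁=-2.705, ω₁=-9.970, θ₂=0.926, ω₂=4.456, θ₃=0.147, ω₃=-0.761
apply F[31]=-15.000 → step 32: x=-0.740, v=-9.543, θ₁=-2.917, ω₁=-11.210, θ₂=1.032, ω₂=6.319, θ₃=0.115, ω₃=-2.364
apply F[32]=-15.000 → step 33: x=-0.940, v=-10.345, θ₁=-3.151, ω₁=-12.102, θ₂=1.186, ω₂=9.281, θ₃=0.058, ω₃=-3.048
max |θ₁| = 3.151 ≤ 3.249 over all 34 states.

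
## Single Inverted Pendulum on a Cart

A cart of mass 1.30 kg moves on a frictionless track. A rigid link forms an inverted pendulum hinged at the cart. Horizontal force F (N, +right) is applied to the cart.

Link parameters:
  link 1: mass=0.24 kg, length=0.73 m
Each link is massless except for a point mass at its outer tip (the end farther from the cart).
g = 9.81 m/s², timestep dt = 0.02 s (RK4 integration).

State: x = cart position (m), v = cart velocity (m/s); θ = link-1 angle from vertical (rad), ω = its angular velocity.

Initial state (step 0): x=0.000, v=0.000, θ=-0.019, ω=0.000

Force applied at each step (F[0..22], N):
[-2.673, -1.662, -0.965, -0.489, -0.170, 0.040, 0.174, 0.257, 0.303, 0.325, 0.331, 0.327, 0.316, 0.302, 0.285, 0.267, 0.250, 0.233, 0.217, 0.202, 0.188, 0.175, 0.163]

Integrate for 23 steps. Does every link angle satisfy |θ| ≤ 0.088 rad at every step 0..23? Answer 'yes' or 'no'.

apply F[0]=-2.673 → step 1: x=-0.000, v=-0.040, θ=-0.018, ω=0.050
apply F[1]=-1.662 → step 2: x=-0.001, v=-0.065, θ=-0.017, ω=0.080
apply F[2]=-0.965 → step 3: x=-0.003, v=-0.080, θ=-0.015, ω=0.095
apply F[3]=-0.489 → step 4: x=-0.005, v=-0.087, θ=-0.014, ω=0.100
apply F[4]=-0.170 → step 5: x=-0.006, v=-0.089, θ=-0.011, ω=0.100
apply F[5]=+0.040 → step 6: x=-0.008, v=-0.088, θ=-0.010, ω=0.096
apply F[6]=+0.174 → step 7: x=-0.010, v=-0.085, θ=-0.008, ω=0.089
apply F[7]=+0.257 → step 8: x=-0.011, v=-0.081, θ=-0.006, ω=0.082
apply F[8]=+0.303 → step 9: x=-0.013, v=-0.076, θ=-0.004, ω=0.074
apply F[9]=+0.325 → step 10: x=-0.014, v=-0.071, θ=-0.003, ω=0.066
apply F[10]=+0.331 → step 11: x=-0.016, v=-0.065, θ=-0.002, ω=0.058
apply F[11]=+0.327 → step 12: x=-0.017, v=-0.060, θ=-0.001, ω=0.051
apply F[12]=+0.316 → step 13: x=-0.018, v=-0.055, θ=0.000, ω=0.044
apply F[13]=+0.302 → step 14: x=-0.019, v=-0.051, θ=0.001, ω=0.038
apply F[14]=+0.285 → step 15: x=-0.020, v=-0.047, θ=0.002, ω=0.032
apply F[15]=+0.267 → step 16: x=-0.021, v=-0.042, θ=0.002, ω=0.027
apply F[16]=+0.250 → step 17: x=-0.022, v=-0.039, θ=0.003, ω=0.023
apply F[17]=+0.233 → step 18: x=-0.023, v=-0.035, θ=0.003, ω=0.019
apply F[18]=+0.217 → step 19: x=-0.023, v=-0.032, θ=0.004, ω=0.016
apply F[19]=+0.202 → step 20: x=-0.024, v=-0.029, θ=0.004, ω=0.013
apply F[20]=+0.188 → step 21: x=-0.025, v=-0.026, θ=0.004, ω=0.010
apply F[21]=+0.175 → step 22: x=-0.025, v=-0.024, θ=0.004, ω=0.008
apply F[22]=+0.163 → step 23: x=-0.026, v=-0.021, θ=0.004, ω=0.005
Max |angle| over trajectory = 0.019 rad; bound = 0.088 → within bound.

Answer: yes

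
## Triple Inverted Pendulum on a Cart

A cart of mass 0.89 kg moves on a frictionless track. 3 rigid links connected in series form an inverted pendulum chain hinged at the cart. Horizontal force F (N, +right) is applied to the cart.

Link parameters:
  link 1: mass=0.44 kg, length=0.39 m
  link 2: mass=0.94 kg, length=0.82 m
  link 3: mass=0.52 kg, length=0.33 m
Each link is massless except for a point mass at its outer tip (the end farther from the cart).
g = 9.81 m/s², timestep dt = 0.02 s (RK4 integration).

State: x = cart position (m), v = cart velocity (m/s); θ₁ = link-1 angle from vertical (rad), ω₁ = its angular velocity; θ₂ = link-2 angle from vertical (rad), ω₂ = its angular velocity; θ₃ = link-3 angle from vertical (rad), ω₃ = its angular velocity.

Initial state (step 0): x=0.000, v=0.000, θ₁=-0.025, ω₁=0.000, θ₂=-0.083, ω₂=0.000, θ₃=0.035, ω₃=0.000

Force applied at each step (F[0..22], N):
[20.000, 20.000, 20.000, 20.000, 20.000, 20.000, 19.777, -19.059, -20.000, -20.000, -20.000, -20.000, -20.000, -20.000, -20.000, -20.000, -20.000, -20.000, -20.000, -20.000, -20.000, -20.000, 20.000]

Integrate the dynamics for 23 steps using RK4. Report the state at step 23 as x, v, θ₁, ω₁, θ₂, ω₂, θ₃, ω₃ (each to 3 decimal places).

apply F[0]=+20.000 → step 1: x=0.005, v=0.460, θ₁=-0.036, ω₁=-1.112, θ₂=-0.084, ω₂=-0.065, θ₃=0.036, ω₃=0.098
apply F[1]=+20.000 → step 2: x=0.018, v=0.925, θ₁=-0.070, ω₁=-2.286, θ₂=-0.085, ω₂=-0.103, θ₃=0.039, ω₃=0.182
apply F[2]=+20.000 → step 3: x=0.042, v=1.391, θ₁=-0.128, ω₁=-3.527, θ₂=-0.088, ω₂=-0.108, θ₃=0.043, ω₃=0.231
apply F[3]=+20.000 → step 4: x=0.074, v=1.834, θ₁=-0.211, ω₁=-4.715, θ₂=-0.090, ω₂=-0.116, θ₃=0.048, ω₃=0.222
apply F[4]=+20.000 → step 5: x=0.115, v=2.221, θ₁=-0.315, ω₁=-5.643, θ₂=-0.093, ω₂=-0.207, θ₃=0.052, ω₃=0.150
apply F[5]=+20.000 → step 6: x=0.162, v=2.540, θ₁=-0.434, ω₁=-6.212, θ₂=-0.099, ω₂=-0.434, θ₃=0.053, ω₃=0.039
apply F[6]=+19.777 → step 7: x=0.216, v=2.800, θ₁=-0.561, ω₁=-6.489, θ₂=-0.111, ω₂=-0.782, θ₃=0.053, ω₃=-0.086
apply F[7]=-19.059 → step 8: x=0.268, v=2.419, θ₁=-0.687, ω₁=-6.118, θ₂=-0.126, ω₂=-0.689, θ₃=0.051, ω₃=-0.061
apply F[8]=-20.000 → step 9: x=0.313, v=2.045, θ₁=-0.807, ω₁=-5.958, θ₂=-0.138, ω₂=-0.535, θ₃=0.051, ω₃=-0.026
apply F[9]=-20.000 → step 10: x=0.350, v=1.680, θ₁=-0.926, ω₁=-5.949, θ₂=-0.147, ω₂=-0.360, θ₃=0.050, ω₃=0.008
apply F[10]=-20.000 → step 11: x=0.380, v=1.314, θ₁=-1.046, ω₁=-6.046, θ₂=-0.152, ω₂=-0.181, θ₃=0.051, ω₃=0.037
apply F[11]=-20.000 → step 12: x=0.402, v=0.941, θ₁=-1.169, ω₁=-6.227, θ₂=-0.154, ω₂=-0.012, θ₃=0.052, ω₃=0.059
apply F[12]=-20.000 → step 13: x=0.417, v=0.555, θ₁=-1.296, ω₁=-6.486, θ₂=-0.153, ω₂=0.133, θ₃=0.053, ω₃=0.074
apply F[13]=-20.000 → step 14: x=0.424, v=0.153, θ₁=-1.429, ω₁=-6.827, θ₂=-0.149, ω₂=0.244, θ₃=0.055, ω₃=0.082
apply F[14]=-20.000 → step 15: x=0.423, v=-0.270, θ₁=-1.569, ω₁=-7.271, θ₂=-0.144, ω₂=0.305, θ₃=0.056, ω₃=0.084
apply F[15]=-20.000 → step 16: x=0.413, v=-0.724, θ₁=-1.720, ω₁=-7.855, θ₂=-0.138, ω₂=0.296, θ₃=0.058, ω₃=0.084
apply F[16]=-20.000 → step 17: x=0.394, v=-1.218, θ₁=-1.885, ω₁=-8.654, θ₂=-0.133, ω₂=0.182, θ₃=0.060, ω₃=0.086
apply F[17]=-20.000 → step 18: x=0.364, v=-1.776, θ₁=-2.069, ω₁=-9.807, θ₂=-0.131, ω₂=-0.101, θ₃=0.062, ω₃=0.100
apply F[18]=-20.000 → step 19: x=0.322, v=-2.441, θ₁=-2.282, ω₁=-11.614, θ₂=-0.139, ω₂=-0.687, θ₃=0.064, ω₃=0.152
apply F[19]=-20.000 → step 20: x=0.265, v=-3.313, θ₁=-2.542, ω₁=-14.833, θ₂=-0.163, ω₂=-1.927, θ₃=0.069, ω₃=0.345
apply F[20]=-20.000 → step 21: x=0.187, v=-4.564, θ₁=-2.898, ω₁=-21.571, θ₂=-0.227, ω₂=-4.959, θ₃=0.082, ω₃=1.340
apply F[21]=-20.000 → step 22: x=0.088, v=-4.758, θ₁=-3.422, ω₁=-28.926, θ₂=-0.384, ω₂=-10.562, θ₃=0.155, ω₃=7.096
apply F[22]=+20.000 → step 23: x=0.020, v=-2.158, θ₁=-3.941, ω₁=-22.881, θ₂=-0.603, ω₂=-10.621, θ₃=0.354, ω₃=11.720

Answer: x=0.020, v=-2.158, θ₁=-3.941, ω₁=-22.881, θ₂=-0.603, ω₂=-10.621, θ₃=0.354, ω₃=11.720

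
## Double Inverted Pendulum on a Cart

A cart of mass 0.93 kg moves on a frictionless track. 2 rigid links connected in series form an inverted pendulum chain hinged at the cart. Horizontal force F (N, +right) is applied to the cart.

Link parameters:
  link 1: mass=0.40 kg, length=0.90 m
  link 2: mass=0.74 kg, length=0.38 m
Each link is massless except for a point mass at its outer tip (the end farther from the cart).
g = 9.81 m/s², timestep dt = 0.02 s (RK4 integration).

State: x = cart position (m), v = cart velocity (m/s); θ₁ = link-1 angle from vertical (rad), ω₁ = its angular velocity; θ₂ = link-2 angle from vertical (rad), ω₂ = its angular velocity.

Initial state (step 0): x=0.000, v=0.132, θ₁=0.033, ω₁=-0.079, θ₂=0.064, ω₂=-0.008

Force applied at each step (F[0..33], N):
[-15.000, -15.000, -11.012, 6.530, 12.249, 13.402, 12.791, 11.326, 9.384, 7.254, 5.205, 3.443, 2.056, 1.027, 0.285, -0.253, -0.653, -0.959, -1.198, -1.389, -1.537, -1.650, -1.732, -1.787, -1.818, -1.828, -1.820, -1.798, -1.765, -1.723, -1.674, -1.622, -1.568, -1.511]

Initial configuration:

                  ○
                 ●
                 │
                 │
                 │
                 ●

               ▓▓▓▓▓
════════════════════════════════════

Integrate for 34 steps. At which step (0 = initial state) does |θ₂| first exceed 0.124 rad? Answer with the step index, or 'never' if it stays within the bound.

apply F[0]=-15.000 → step 1: x=-0.001, v=-0.198, θ₁=0.035, ω₁=0.283, θ₂=0.064, ω₂=0.034
apply F[1]=-15.000 → step 2: x=-0.008, v=-0.529, θ₁=0.044, ω₁=0.650, θ₂=0.065, ω₂=0.069
apply F[2]=-11.012 → step 3: x=-0.021, v=-0.777, θ₁=0.060, ω₁=0.931, θ₂=0.067, ω₂=0.087
apply F[3]=+6.530 → step 4: x=-0.035, v=-0.653, θ₁=0.078, ω₁=0.809, θ₂=0.069, ω₂=0.086
apply F[4]=+12.249 → step 5: x=-0.046, v=-0.411, θ₁=0.091, ω₁=0.566, θ₂=0.070, ω₂=0.062
apply F[5]=+13.402 → step 6: x=-0.051, v=-0.148, θ₁=0.100, ω₁=0.308, θ₂=0.071, ω₂=0.020
apply F[6]=+12.791 → step 7: x=-0.052, v=0.100, θ₁=0.104, ω₁=0.070, θ₂=0.071, ω₂=-0.031
apply F[7]=+11.326 → step 8: x=-0.048, v=0.316, θ₁=0.103, ω₁=-0.131, θ₂=0.070, ω₂=-0.085
apply F[8]=+9.384 → step 9: x=-0.040, v=0.491, θ₁=0.099, ω₁=-0.289, θ₂=0.068, ω₂=-0.137
apply F[9]=+7.254 → step 10: x=-0.029, v=0.623, θ₁=0.092, ω₁=-0.402, θ₂=0.064, ω₂=-0.183
apply F[10]=+5.205 → step 11: x=-0.015, v=0.714, θ₁=0.083, ω₁=-0.472, θ₂=0.060, ω₂=-0.221
apply F[11]=+3.443 → step 12: x=-0.000, v=0.769, θ₁=0.074, ω₁=-0.508, θ₂=0.056, ω₂=-0.251
apply F[12]=+2.056 → step 13: x=0.015, v=0.797, θ₁=0.063, ω₁=-0.518, θ₂=0.050, ω₂=-0.273
apply F[13]=+1.027 → step 14: x=0.031, v=0.805, θ₁=0.053, ω₁=-0.511, θ₂=0.045, ω₂=-0.288
apply F[14]=+0.285 → step 15: x=0.047, v=0.800, θ₁=0.043, ω₁=-0.492, θ₂=0.039, ω₂=-0.297
apply F[15]=-0.253 → step 16: x=0.063, v=0.786, θ₁=0.033, ω₁=-0.467, θ₂=0.033, ω₂=-0.300
apply F[16]=-0.653 → step 17: x=0.079, v=0.765, θ₁=0.024, ω₁=-0.438, θ₂=0.027, ω₂=-0.299
apply F[17]=-0.959 → step 18: x=0.094, v=0.740, θ₁=0.016, ω₁=-0.407, θ₂=0.021, ω₂=-0.293
apply F[18]=-1.198 → step 19: x=0.108, v=0.711, θ₁=0.008, ω₁=-0.375, θ₂=0.015, ω₂=-0.284
apply F[19]=-1.389 → step 20: x=0.122, v=0.680, θ₁=0.001, ω₁=-0.343, θ₂=0.010, ω₂=-0.273
apply F[20]=-1.537 → step 21: x=0.135, v=0.648, θ₁=-0.006, ω₁=-0.311, θ₂=0.004, ω₂=-0.259
apply F[21]=-1.650 → step 22: x=0.148, v=0.614, θ₁=-0.012, ω₁=-0.280, θ₂=-0.001, ω₂=-0.244
apply F[22]=-1.732 → step 23: x=0.160, v=0.581, θ₁=-0.017, ω₁=-0.250, θ₂=-0.005, ω₂=-0.228
apply F[23]=-1.787 → step 24: x=0.171, v=0.547, θ₁=-0.022, ω₁=-0.221, θ₂=-0.010, ω₂=-0.211
apply F[24]=-1.818 → step 25: x=0.182, v=0.513, θ₁=-0.026, ω₁=-0.194, θ₂=-0.014, ω₂=-0.194
apply F[25]=-1.828 → step 26: x=0.192, v=0.481, θ₁=-0.029, ω₁=-0.168, θ₂=-0.018, ω₂=-0.176
apply F[26]=-1.820 → step 27: x=0.201, v=0.449, θ₁=-0.032, ω₁=-0.145, θ₂=-0.021, ω₂=-0.159
apply F[27]=-1.798 → step 28: x=0.210, v=0.418, θ₁=-0.035, ω₁=-0.123, θ₂=-0.024, ω₂=-0.143
apply F[28]=-1.765 → step 29: x=0.218, v=0.389, θ₁=-0.037, ω₁=-0.102, θ₂=-0.027, ω₂=-0.127
apply F[29]=-1.723 → step 30: x=0.225, v=0.361, θ₁=-0.039, ω₁=-0.084, θ₂=-0.029, ω₂=-0.111
apply F[30]=-1.674 → step 31: x=0.232, v=0.335, θ₁=-0.041, ω₁=-0.068, θ₂=-0.031, ω₂=-0.097
apply F[31]=-1.622 → step 32: x=0.239, v=0.310, θ₁=-0.042, ω₁=-0.053, θ₂=-0.033, ω₂=-0.083
apply F[32]=-1.568 → step 33: x=0.245, v=0.287, θ₁=-0.043, ω₁=-0.039, θ₂=-0.034, ω₂=-0.070
apply F[33]=-1.511 → step 34: x=0.250, v=0.265, θ₁=-0.043, ω₁=-0.027, θ₂=-0.036, ω₂=-0.058
max |θ₂| = 0.071 ≤ 0.124 over all 35 states.

Answer: never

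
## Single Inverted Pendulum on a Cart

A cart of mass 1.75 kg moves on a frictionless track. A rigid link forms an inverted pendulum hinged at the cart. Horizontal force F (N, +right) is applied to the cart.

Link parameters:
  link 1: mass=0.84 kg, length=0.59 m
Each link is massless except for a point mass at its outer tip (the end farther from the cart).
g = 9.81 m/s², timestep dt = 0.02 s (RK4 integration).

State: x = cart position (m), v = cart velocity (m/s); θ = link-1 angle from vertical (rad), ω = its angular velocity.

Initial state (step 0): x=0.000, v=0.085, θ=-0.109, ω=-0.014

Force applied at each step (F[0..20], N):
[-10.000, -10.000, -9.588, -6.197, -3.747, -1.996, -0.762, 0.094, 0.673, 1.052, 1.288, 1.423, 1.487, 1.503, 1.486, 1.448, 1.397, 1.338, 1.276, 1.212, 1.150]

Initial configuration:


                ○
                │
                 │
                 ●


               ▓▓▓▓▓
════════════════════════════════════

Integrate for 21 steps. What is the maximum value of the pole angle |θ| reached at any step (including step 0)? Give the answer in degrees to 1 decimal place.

Answer: 6.2°

Derivation:
apply F[0]=-10.000 → step 1: x=0.001, v=-0.019, θ=-0.108, ω=0.124
apply F[1]=-10.000 → step 2: x=-0.001, v=-0.122, θ=-0.104, ω=0.264
apply F[2]=-9.588 → step 3: x=-0.004, v=-0.222, θ=-0.097, ω=0.399
apply F[3]=-6.197 → step 4: x=-0.009, v=-0.284, θ=-0.089, ω=0.472
apply F[4]=-3.747 → step 5: x=-0.015, v=-0.319, θ=-0.079, ω=0.504
apply F[5]=-1.996 → step 6: x=-0.022, v=-0.335, θ=-0.069, ω=0.506
apply F[6]=-0.762 → step 7: x=-0.029, v=-0.338, θ=-0.059, ω=0.489
apply F[7]=+0.094 → step 8: x=-0.035, v=-0.332, θ=-0.049, ω=0.461
apply F[8]=+0.673 → step 9: x=-0.042, v=-0.320, θ=-0.041, ω=0.426
apply F[9]=+1.052 → step 10: x=-0.048, v=-0.304, θ=-0.032, ω=0.388
apply F[10]=+1.288 → step 11: x=-0.054, v=-0.287, θ=-0.025, ω=0.349
apply F[11]=+1.423 → step 12: x=-0.059, v=-0.269, θ=-0.018, ω=0.311
apply F[12]=+1.487 → step 13: x=-0.065, v=-0.250, θ=-0.013, ω=0.274
apply F[13]=+1.503 → step 14: x=-0.069, v=-0.232, θ=-0.007, ω=0.240
apply F[14]=+1.486 → step 15: x=-0.074, v=-0.215, θ=-0.003, ω=0.209
apply F[15]=+1.448 → step 16: x=-0.078, v=-0.198, θ=0.001, ω=0.181
apply F[16]=+1.397 → step 17: x=-0.082, v=-0.182, θ=0.004, ω=0.155
apply F[17]=+1.338 → step 18: x=-0.085, v=-0.168, θ=0.007, ω=0.132
apply F[18]=+1.276 → step 19: x=-0.089, v=-0.154, θ=0.010, ω=0.111
apply F[19]=+1.212 → step 20: x=-0.092, v=-0.141, θ=0.012, ω=0.093
apply F[20]=+1.150 → step 21: x=-0.094, v=-0.129, θ=0.013, ω=0.077
Max |angle| over trajectory = 0.109 rad = 6.2°.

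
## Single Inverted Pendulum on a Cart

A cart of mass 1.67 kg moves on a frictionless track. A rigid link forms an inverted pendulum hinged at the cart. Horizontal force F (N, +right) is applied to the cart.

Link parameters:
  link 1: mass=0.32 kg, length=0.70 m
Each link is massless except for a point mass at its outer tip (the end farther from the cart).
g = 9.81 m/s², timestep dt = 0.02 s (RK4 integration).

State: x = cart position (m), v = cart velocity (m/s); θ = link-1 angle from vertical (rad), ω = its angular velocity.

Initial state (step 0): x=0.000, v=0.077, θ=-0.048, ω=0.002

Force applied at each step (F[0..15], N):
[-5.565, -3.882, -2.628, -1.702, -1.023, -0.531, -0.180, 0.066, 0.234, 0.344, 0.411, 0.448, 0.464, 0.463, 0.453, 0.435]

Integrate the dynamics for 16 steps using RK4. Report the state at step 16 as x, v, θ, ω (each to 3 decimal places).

Answer: x=-0.021, v=-0.053, θ=-0.006, ω=0.072

Derivation:
apply F[0]=-5.565 → step 1: x=0.001, v=0.012, θ=-0.047, ω=0.081
apply F[1]=-3.882 → step 2: x=0.001, v=-0.033, θ=-0.045, ω=0.132
apply F[2]=-2.628 → step 3: x=-0.000, v=-0.062, θ=-0.042, ω=0.162
apply F[3]=-1.702 → step 4: x=-0.002, v=-0.081, θ=-0.039, ω=0.178
apply F[4]=-1.023 → step 5: x=-0.003, v=-0.092, θ=-0.035, ω=0.183
apply F[5]=-0.531 → step 6: x=-0.005, v=-0.097, θ=-0.031, ω=0.181
apply F[6]=-0.180 → step 7: x=-0.007, v=-0.098, θ=-0.028, ω=0.174
apply F[7]=+0.066 → step 8: x=-0.009, v=-0.097, θ=-0.025, ω=0.164
apply F[8]=+0.234 → step 9: x=-0.011, v=-0.093, θ=-0.021, ω=0.153
apply F[9]=+0.344 → step 10: x=-0.013, v=-0.088, θ=-0.018, ω=0.140
apply F[10]=+0.411 → step 11: x=-0.015, v=-0.082, θ=-0.016, ω=0.128
apply F[11]=+0.448 → step 12: x=-0.016, v=-0.077, θ=-0.013, ω=0.115
apply F[12]=+0.464 → step 13: x=-0.018, v=-0.070, θ=-0.011, ω=0.103
apply F[13]=+0.463 → step 14: x=-0.019, v=-0.065, θ=-0.009, ω=0.092
apply F[14]=+0.453 → step 15: x=-0.020, v=-0.059, θ=-0.007, ω=0.081
apply F[15]=+0.435 → step 16: x=-0.021, v=-0.053, θ=-0.006, ω=0.072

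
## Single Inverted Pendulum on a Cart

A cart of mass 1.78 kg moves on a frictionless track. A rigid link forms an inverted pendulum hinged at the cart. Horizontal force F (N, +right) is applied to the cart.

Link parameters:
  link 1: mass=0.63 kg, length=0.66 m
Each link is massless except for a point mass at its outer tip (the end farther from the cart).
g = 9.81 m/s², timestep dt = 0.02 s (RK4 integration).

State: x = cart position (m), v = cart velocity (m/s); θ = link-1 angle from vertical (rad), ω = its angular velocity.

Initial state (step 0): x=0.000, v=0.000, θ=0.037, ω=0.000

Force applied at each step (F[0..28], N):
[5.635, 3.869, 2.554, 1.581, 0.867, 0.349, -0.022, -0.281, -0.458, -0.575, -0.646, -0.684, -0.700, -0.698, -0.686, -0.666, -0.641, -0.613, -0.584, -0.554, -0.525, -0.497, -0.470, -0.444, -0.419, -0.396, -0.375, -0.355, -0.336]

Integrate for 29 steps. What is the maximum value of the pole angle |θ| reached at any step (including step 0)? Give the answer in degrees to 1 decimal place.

apply F[0]=+5.635 → step 1: x=0.001, v=0.061, θ=0.036, ω=-0.081
apply F[1]=+3.869 → step 2: x=0.002, v=0.102, θ=0.034, ω=-0.133
apply F[2]=+2.554 → step 3: x=0.005, v=0.128, θ=0.031, ω=-0.163
apply F[3]=+1.581 → step 4: x=0.007, v=0.144, θ=0.028, ω=-0.178
apply F[4]=+0.867 → step 5: x=0.010, v=0.152, θ=0.024, ω=-0.182
apply F[5]=+0.349 → step 6: x=0.013, v=0.154, θ=0.020, ω=-0.179
apply F[6]=-0.022 → step 7: x=0.016, v=0.153, θ=0.017, ω=-0.171
apply F[7]=-0.281 → step 8: x=0.019, v=0.148, θ=0.014, ω=-0.161
apply F[8]=-0.458 → step 9: x=0.022, v=0.142, θ=0.011, ω=-0.148
apply F[9]=-0.575 → step 10: x=0.025, v=0.135, θ=0.008, ω=-0.134
apply F[10]=-0.646 → step 11: x=0.028, v=0.128, θ=0.005, ω=-0.121
apply F[11]=-0.684 → step 12: x=0.030, v=0.120, θ=0.003, ω=-0.108
apply F[12]=-0.700 → step 13: x=0.032, v=0.112, θ=0.001, ω=-0.095
apply F[13]=-0.698 → step 14: x=0.035, v=0.104, θ=-0.001, ω=-0.083
apply F[14]=-0.686 → step 15: x=0.037, v=0.096, θ=-0.002, ω=-0.072
apply F[15]=-0.666 → step 16: x=0.038, v=0.089, θ=-0.004, ω=-0.062
apply F[16]=-0.641 → step 17: x=0.040, v=0.082, θ=-0.005, ω=-0.053
apply F[17]=-0.613 → step 18: x=0.042, v=0.076, θ=-0.006, ω=-0.045
apply F[18]=-0.584 → step 19: x=0.043, v=0.069, θ=-0.007, ω=-0.037
apply F[19]=-0.554 → step 20: x=0.045, v=0.064, θ=-0.007, ω=-0.031
apply F[20]=-0.525 → step 21: x=0.046, v=0.058, θ=-0.008, ω=-0.025
apply F[21]=-0.497 → step 22: x=0.047, v=0.053, θ=-0.008, ω=-0.020
apply F[22]=-0.470 → step 23: x=0.048, v=0.049, θ=-0.009, ω=-0.015
apply F[23]=-0.444 → step 24: x=0.049, v=0.044, θ=-0.009, ω=-0.011
apply F[24]=-0.419 → step 25: x=0.050, v=0.040, θ=-0.009, ω=-0.008
apply F[25]=-0.396 → step 26: x=0.050, v=0.036, θ=-0.009, ω=-0.005
apply F[26]=-0.375 → step 27: x=0.051, v=0.033, θ=-0.009, ω=-0.002
apply F[27]=-0.355 → step 28: x=0.052, v=0.030, θ=-0.009, ω=0.000
apply F[28]=-0.336 → step 29: x=0.052, v=0.026, θ=-0.009, ω=0.002
Max |angle| over trajectory = 0.037 rad = 2.1°.

Answer: 2.1°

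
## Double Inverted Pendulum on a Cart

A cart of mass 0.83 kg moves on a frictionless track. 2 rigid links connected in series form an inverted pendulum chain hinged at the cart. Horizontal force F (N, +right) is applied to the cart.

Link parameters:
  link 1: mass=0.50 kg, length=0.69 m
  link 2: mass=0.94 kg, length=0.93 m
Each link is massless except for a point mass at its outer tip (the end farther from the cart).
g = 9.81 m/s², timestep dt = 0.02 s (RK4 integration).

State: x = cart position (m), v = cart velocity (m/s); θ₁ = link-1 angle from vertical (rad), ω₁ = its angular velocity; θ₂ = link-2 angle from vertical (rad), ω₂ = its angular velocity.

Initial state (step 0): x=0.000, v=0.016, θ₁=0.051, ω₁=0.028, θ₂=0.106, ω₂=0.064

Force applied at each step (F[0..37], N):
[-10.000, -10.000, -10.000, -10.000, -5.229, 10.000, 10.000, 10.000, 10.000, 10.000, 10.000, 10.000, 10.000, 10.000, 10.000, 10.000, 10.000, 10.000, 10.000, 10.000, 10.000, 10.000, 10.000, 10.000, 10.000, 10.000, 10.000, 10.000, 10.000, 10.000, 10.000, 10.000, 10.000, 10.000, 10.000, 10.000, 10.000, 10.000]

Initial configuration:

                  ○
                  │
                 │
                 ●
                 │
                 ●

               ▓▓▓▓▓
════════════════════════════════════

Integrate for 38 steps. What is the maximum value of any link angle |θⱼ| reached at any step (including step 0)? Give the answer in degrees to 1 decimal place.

Answer: 75.7°

Derivation:
apply F[0]=-10.000 → step 1: x=-0.002, v=-0.241, θ₁=0.055, ω₁=0.389, θ₂=0.108, ω₂=0.094
apply F[1]=-10.000 → step 2: x=-0.010, v=-0.501, θ₁=0.067, ω₁=0.758, θ₂=0.110, ω₂=0.121
apply F[2]=-10.000 → step 3: x=-0.022, v=-0.763, θ₁=0.086, ω₁=1.142, θ₂=0.112, ω₂=0.138
apply F[3]=-10.000 → step 4: x=-0.040, v=-1.028, θ₁=0.112, ω₁=1.547, θ₂=0.115, ω₂=0.145
apply F[4]=-5.229 → step 5: x=-0.062, v=-1.184, θ₁=0.146, ω₁=1.812, θ₂=0.118, ω₂=0.141
apply F[5]=+10.000 → step 6: x=-0.084, v=-0.995, θ₁=0.180, ω₁=1.610, θ₂=0.121, ω₂=0.116
apply F[6]=+10.000 → step 7: x=-0.102, v=-0.819, θ₁=0.211, ω₁=1.453, θ₂=0.123, ω₂=0.071
apply F[7]=+10.000 → step 8: x=-0.117, v=-0.654, θ₁=0.239, ω₁=1.338, θ₂=0.123, ω₂=0.009
apply F[8]=+10.000 → step 9: x=-0.128, v=-0.499, θ₁=0.264, ω₁=1.261, θ₂=0.123, ω₂=-0.070
apply F[9]=+10.000 → step 10: x=-0.137, v=-0.353, θ₁=0.289, ω₁=1.216, θ₂=0.121, ω₂=-0.164
apply F[10]=+10.000 → step 11: x=-0.143, v=-0.213, θ₁=0.313, ω₁=1.202, θ₂=0.116, ω₂=-0.275
apply F[11]=+10.000 → step 12: x=-0.145, v=-0.078, θ₁=0.337, ω₁=1.215, θ₂=0.109, ω₂=-0.400
apply F[12]=+10.000 → step 13: x=-0.146, v=0.053, θ₁=0.362, ω₁=1.252, θ₂=0.100, ω₂=-0.539
apply F[13]=+10.000 → step 14: x=-0.143, v=0.182, θ₁=0.388, ω₁=1.309, θ₂=0.088, ω₂=-0.690
apply F[14]=+10.000 → step 15: x=-0.138, v=0.309, θ₁=0.415, ω₁=1.382, θ₂=0.072, ω₂=-0.854
apply F[15]=+10.000 → step 16: x=-0.131, v=0.438, θ₁=0.443, ω₁=1.468, θ₂=0.054, ω₂=-1.026
apply F[16]=+10.000 → step 17: x=-0.121, v=0.568, θ₁=0.473, ω₁=1.560, θ₂=0.031, ω₂=-1.206
apply F[17]=+10.000 → step 18: x=-0.108, v=0.702, θ₁=0.505, ω₁=1.653, θ₂=0.005, ω₂=-1.391
apply F[18]=+10.000 → step 19: x=-0.093, v=0.840, θ₁=0.539, ω₁=1.743, θ₂=-0.024, ω₂=-1.577
apply F[19]=+10.000 → step 20: x=-0.075, v=0.983, θ₁=0.575, ω₁=1.825, θ₂=-0.058, ω₂=-1.763
apply F[20]=+10.000 → step 21: x=-0.053, v=1.131, θ₁=0.612, ω₁=1.895, θ₂=-0.095, ω₂=-1.946
apply F[21]=+10.000 → step 22: x=-0.029, v=1.284, θ₁=0.651, ω₁=1.951, θ₂=-0.136, ω₂=-2.127
apply F[22]=+10.000 → step 23: x=-0.002, v=1.441, θ₁=0.690, ω₁=1.992, θ₂=-0.180, ω₂=-2.305
apply F[23]=+10.000 → step 24: x=0.028, v=1.602, θ₁=0.730, ω₁=2.015, θ₂=-0.228, ω₂=-2.480
apply F[24]=+10.000 → step 25: x=0.062, v=1.764, θ₁=0.771, ω₁=2.021, θ₂=-0.279, ω₂=-2.653
apply F[25]=+10.000 → step 26: x=0.099, v=1.927, θ₁=0.811, ω₁=2.008, θ₂=-0.334, ω₂=-2.826
apply F[26]=+10.000 → step 27: x=0.139, v=2.090, θ₁=0.851, ω₁=1.977, θ₂=-0.392, ω₂=-3.002
apply F[27]=+10.000 → step 28: x=0.183, v=2.251, θ₁=0.890, ω₁=1.926, θ₂=-0.454, ω₂=-3.181
apply F[28]=+10.000 → step 29: x=0.229, v=2.408, θ₁=0.928, ω₁=1.853, θ₂=-0.519, ω₂=-3.368
apply F[29]=+10.000 → step 30: x=0.279, v=2.560, θ₁=0.964, ω₁=1.757, θ₂=-0.589, ω₂=-3.564
apply F[30]=+10.000 → step 31: x=0.331, v=2.703, θ₁=0.998, ω₁=1.634, θ₂=-0.662, ω₂=-3.773
apply F[31]=+10.000 → step 32: x=0.387, v=2.836, θ₁=1.029, ω₁=1.483, θ₂=-0.740, ω₂=-3.999
apply F[32]=+10.000 → step 33: x=0.445, v=2.954, θ₁=1.057, ω₁=1.299, θ₂=-0.822, ω₂=-4.244
apply F[33]=+10.000 → step 34: x=0.505, v=3.054, θ₁=1.081, ω₁=1.080, θ₂=-0.910, ω₂=-4.512
apply F[34]=+10.000 → step 35: x=0.567, v=3.130, θ₁=1.100, ω₁=0.823, θ₂=-1.003, ω₂=-4.807
apply F[35]=+10.000 → step 36: x=0.630, v=3.176, θ₁=1.114, ω₁=0.529, θ₂=-1.102, ω₂=-5.130
apply F[36]=+10.000 → step 37: x=0.694, v=3.184, θ₁=1.121, ω₁=0.202, θ₂=-1.208, ω₂=-5.482
apply F[37]=+10.000 → step 38: x=0.757, v=3.146, θ₁=1.121, ω₁=-0.147, θ₂=-1.322, ω₂=-5.860
Max |angle| over trajectory = 1.322 rad = 75.7°.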